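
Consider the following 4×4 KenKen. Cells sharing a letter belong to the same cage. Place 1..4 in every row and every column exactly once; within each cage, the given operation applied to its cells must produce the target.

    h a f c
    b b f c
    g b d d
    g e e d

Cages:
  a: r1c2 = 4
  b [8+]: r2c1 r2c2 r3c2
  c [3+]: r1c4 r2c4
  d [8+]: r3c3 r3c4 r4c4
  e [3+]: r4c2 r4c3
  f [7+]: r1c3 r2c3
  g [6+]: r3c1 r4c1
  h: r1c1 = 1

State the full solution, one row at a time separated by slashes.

Cage h is a single given cell, leaving r1c1 = 1.
A is a freebie, which forces r1c2 = 4.
Row 1 now contains 4, leaving r1c3 = 3.
Row 1 now contains 1, so r1c4 = 2.
3 is placed in column 3, which forces r2c3 = 4.
Column 4 already has 2, which forces r2c4 = 1.
The 3 cells of cage b must have sum 8, so r2c1 = 3.
The 3 cells of cage b must have sum 8, so r2c2 = 2.
Cage b needs sum 8, leaving r3c2 = 3.
The 3 cells of cage d must have sum 8; hence r3c3 = 1.
3 is placed in row 3, so r3c4 = 4.
Column 2 now contains 2, which forces r4c2 = 1.
1 is placed in column 3, so r4c3 = 2.
Column 4 already has 4, so r4c4 = 3.
Row 3 now contains 4, leaving r3c1 = 2.
Row 4 already has 2, which forces r4c1 = 4.

1 4 3 2 / 3 2 4 1 / 2 3 1 4 / 4 1 2 3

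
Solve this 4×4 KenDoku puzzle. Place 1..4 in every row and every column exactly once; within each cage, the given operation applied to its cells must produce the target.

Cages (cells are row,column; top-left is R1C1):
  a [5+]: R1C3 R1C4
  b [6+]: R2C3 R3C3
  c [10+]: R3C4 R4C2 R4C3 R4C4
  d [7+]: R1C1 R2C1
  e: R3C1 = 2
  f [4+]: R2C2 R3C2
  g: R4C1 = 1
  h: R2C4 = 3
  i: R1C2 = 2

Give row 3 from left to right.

2 3 4 1

Cage i is given; hence R1C2 = 2.
Cage h is a single given cell, which forces R2C4 = 3.
Cage e is given, which forces R3C1 = 2.
Row 3 already has 2, leaving R3C3 = 4.
Row 3 now contains 4, leaving R3C4 = 1.
Cage g is a single given cell, so R4C1 = 1.
Cage d's pair has sum 7, so R1C1 = 3.
Cage a's pair has sum 5, so R1C3 = 1.
Column 4 already has 1, so R1C4 = 4.
Row 2 now contains 3; hence R2C1 = 4.
Row 2 now contains 3, which forces R2C2 = 1.
Column 3 already has 4, leaving R2C3 = 2.
Row 3 already has 1; hence R3C2 = 3.
Column 2 already has 3, which forces R4C2 = 4.
2 is placed in column 3, so R4C3 = 3.
Column 4 now contains 4; hence R4C4 = 2.
Completed grid: 3 2 1 4 / 4 1 2 3 / 2 3 4 1 / 1 4 3 2.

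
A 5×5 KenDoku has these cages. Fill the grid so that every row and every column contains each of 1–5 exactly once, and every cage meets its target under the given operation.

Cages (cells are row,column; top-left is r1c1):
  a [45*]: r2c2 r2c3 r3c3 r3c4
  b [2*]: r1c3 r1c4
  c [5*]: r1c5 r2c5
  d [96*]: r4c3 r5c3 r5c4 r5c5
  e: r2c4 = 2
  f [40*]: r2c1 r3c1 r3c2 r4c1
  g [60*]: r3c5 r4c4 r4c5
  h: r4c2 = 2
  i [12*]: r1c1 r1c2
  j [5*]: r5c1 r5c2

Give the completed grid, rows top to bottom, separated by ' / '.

3 4 2 1 5 / 4 3 5 2 1 / 2 5 1 3 4 / 1 2 4 5 3 / 5 1 3 4 2

Cage e is a single given cell; hence r2c4 = 2.
H is a freebie, which forces r4c2 = 2.
The 4 cells of cage d must have product 96, leaving r4c3 = 4.
Cage b needs two cells with product 2, so r1c3 = 2.
Column 4 now contains 2, so r1c4 = 1.
1 is placed in row 1; hence r1c5 = 5.
5 is placed in column 5, so r2c5 = 1.
The 4 cells of cage f must have product 40, which forces r3c1 = 2.
Cage g needs product 60, which forces r3c5 = 4.
5 is placed in column 5, leaving r4c5 = 3.
2 is placed in column 3, so r5c3 = 3.
Row 5 already has 3, leaving r5c4 = 4.
3 is placed in column 5, so r5c5 = 2.
Cage f needs product 40, which forces r2c1 = 4.
Cage a needs product 45; hence r2c2 = 3.
Column 3 now contains 3, leaving r2c3 = 5.
The 4 cells of cage a must have product 45; hence r3c3 = 1.
The 4 cells of cage a must have product 45, which forces r3c4 = 3.
3 is placed in row 4, which forces r4c4 = 5.
Column 1 now contains 4, so r1c1 = 3.
3 is placed in column 2; hence r1c2 = 4.
Row 3 already has 1, leaving r3c2 = 5.
5 is placed in row 4, so r4c1 = 1.
Column 1 already has 1; hence r5c1 = 5.
5 is placed in column 2, so r5c2 = 1.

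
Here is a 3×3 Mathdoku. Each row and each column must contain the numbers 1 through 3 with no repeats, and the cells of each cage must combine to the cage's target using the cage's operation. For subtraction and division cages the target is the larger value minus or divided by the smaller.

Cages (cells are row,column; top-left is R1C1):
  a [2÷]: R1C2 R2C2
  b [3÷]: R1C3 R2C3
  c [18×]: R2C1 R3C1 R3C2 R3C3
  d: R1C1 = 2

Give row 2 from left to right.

3 2 1

D is a freebie; hence R1C1 = 2.
Row 1 already has 2, which forces R1C2 = 1.
1 is placed in row 1, leaving R1C3 = 3.
Cage c has product 18, so R2C1 = 3.
Column 2 now contains 1, so R2C2 = 2.
Column 3 now contains 3, which forces R2C3 = 1.
Column 1 now contains 2, leaving R3C1 = 1.
Column 2 now contains 2; hence R3C2 = 3.
Column 3 now contains 1, which forces R3C3 = 2.
The full grid is 2 1 3 / 3 2 1 / 1 3 2.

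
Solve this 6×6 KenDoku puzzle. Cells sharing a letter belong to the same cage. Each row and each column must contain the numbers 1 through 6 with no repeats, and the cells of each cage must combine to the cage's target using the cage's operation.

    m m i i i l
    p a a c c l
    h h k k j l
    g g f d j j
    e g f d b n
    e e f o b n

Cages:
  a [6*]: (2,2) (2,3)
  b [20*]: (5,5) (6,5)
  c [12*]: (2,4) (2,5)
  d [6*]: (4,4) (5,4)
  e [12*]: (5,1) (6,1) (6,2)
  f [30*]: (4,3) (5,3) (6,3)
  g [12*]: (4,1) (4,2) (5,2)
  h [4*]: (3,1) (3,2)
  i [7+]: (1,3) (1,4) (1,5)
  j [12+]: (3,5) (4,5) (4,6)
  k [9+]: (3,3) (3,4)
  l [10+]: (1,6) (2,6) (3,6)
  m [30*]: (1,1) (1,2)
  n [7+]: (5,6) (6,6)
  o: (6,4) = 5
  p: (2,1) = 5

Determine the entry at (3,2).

4

Cage p is given, which forces (2,1) = 5.
O is a freebie, which forces (6,4) = 5.
Row 6 now contains 5, which forces (6,5) = 4.
Column 1 now contains 5, so (1,1) = 6.
The two cells of cage m must have product 30, so (1,2) = 5.
Column 5 now contains 4, so (5,5) = 5.
The 3 cells of cage f must have product 30, so (4,3) = 5.
In row 1, 3 can only go at (1,6), so (1,6) = 3.
3 is placed in column 6, so (4,6) = 4.
The only place for 4 in row 2 is (2,4).
The 3 cells of cage i must have sum 7, so (1,3) = 4.
Cage c needs two cells with product 12, which forces (2,5) = 3.
The only place for 2 in row 2 is (2,6).
The 3 cells of cage l must have sum 10, leaving (3,6) = 5.
In row 3, 2 can only go at (3,5), so (3,5) = 2.
The 3 cells of cage i must have sum 7, leaving (1,4) = 2.
Column 5 now contains 2, so (1,5) = 1.
Column 5 now contains 2, leaving (4,5) = 6.
The two cells of cage d must have product 6, leaving (4,4) = 1.
The two cells of cage d must have product 6, which forces (5,4) = 6.
6 is placed in row 5, so (5,6) = 1.
1 is placed in column 6, leaving (6,6) = 6.
The two cells of cage k must have sum 9, which forces (3,3) = 6.
Column 4 already has 6, leaving (3,4) = 3.
The 3 cells of cage g must have product 12; hence (4,1) = 2.
Cage g has product 12; hence (4,2) = 3.
Column 1 already has 2, which forces (5,1) = 4.
The 3 cells of cage g must have product 12, which forces (5,2) = 2.
2 is placed in row 5, which forces (5,3) = 3.
Column 2 now contains 2, so (6,2) = 1.
Column 3 already has 3; hence (6,3) = 2.
Column 2 now contains 1, so (2,2) = 6.
Column 3 already has 6; hence (2,3) = 1.
Column 1 now contains 4, so (3,1) = 1.
Column 2 now contains 1, which forces (3,2) = 4.
1 is placed in row 6, which forces (6,1) = 3.
Completed grid: 6 5 4 2 1 3 / 5 6 1 4 3 2 / 1 4 6 3 2 5 / 2 3 5 1 6 4 / 4 2 3 6 5 1 / 3 1 2 5 4 6.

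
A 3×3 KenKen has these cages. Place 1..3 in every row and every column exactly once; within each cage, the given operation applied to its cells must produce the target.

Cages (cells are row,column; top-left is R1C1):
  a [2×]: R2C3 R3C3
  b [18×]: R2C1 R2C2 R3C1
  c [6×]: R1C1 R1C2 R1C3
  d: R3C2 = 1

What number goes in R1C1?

The 3 cells of cage b must have product 18, so R2C1 = 2.
Cage b has product 18; hence R2C2 = 3.
Row 2 already has 2, which forces R2C3 = 1.
The 3 cells of cage b must have product 18, which forces R3C1 = 3.
Cage d is given, so R3C2 = 1.
Column 3 already has 1, which forces R3C3 = 2.
Column 1 now contains 3, leaving R1C1 = 1.
1 is placed in column 2, leaving R1C2 = 2.
Column 3 now contains 2, leaving R1C3 = 3.
The full grid is 1 2 3 / 2 3 1 / 3 1 2.

1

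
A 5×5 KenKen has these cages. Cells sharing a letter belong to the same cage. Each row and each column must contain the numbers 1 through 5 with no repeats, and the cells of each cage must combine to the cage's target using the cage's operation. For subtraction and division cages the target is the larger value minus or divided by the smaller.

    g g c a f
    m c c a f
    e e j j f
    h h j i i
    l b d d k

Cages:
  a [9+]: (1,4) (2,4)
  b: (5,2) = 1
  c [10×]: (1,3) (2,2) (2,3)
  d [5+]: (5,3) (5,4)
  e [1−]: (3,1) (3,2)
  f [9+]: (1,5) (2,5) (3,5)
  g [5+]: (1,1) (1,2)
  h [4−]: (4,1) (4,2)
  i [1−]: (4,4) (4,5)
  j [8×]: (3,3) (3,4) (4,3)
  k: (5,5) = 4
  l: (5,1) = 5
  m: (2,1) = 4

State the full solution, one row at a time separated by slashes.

Cage m is given, so (2,1) = 4.
Row 2 now contains 4, so (2,4) = 5.
Cage l is given, leaving (5,1) = 5.
B is a freebie, so (5,2) = 1.
Cage k is given, leaving (5,5) = 4.
Cage c needs product 10, leaving (1,3) = 5.
Column 4 now contains 5, so (1,4) = 4.
Column 2 already has 1; hence (2,2) = 2.
Cage c has product 10, so (2,3) = 1.
Row 2 already has 1, leaving (2,5) = 3.
Column 1 already has 5, which forces (4,1) = 1.
Column 2 already has 1; hence (4,2) = 5.
Row 4 now contains 5, which forces (4,5) = 2.
The two cells of cage g must have sum 5, leaving (1,1) = 2.
Column 2 now contains 2, leaving (1,2) = 3.
Column 5 now contains 3; hence (1,5) = 1.
Column 1 already has 2, leaving (3,1) = 3.
Column 2 now contains 3, leaving (3,2) = 4.
Cage j needs product 8, leaving (3,3) = 2.
The 3 cells of cage j must have product 8, leaving (3,4) = 1.
The 3 cells of cage f must have sum 9, leaving (3,5) = 5.
2 is placed in row 4, leaving (4,3) = 4.
2 is placed in row 4; hence (4,4) = 3.
Column 3 already has 2, which forces (5,3) = 3.
Column 4 now contains 3, leaving (5,4) = 2.

2 3 5 4 1 / 4 2 1 5 3 / 3 4 2 1 5 / 1 5 4 3 2 / 5 1 3 2 4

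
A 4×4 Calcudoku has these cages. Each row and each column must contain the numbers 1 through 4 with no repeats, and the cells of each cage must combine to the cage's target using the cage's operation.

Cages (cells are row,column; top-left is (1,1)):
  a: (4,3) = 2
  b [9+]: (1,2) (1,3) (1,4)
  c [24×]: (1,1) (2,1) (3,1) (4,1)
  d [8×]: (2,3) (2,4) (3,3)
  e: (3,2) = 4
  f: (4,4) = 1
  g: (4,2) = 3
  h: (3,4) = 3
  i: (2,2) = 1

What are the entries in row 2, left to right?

Cage i is given, leaving (2,2) = 1.
E is a freebie, so (3,2) = 4.
Cage h is given, so (3,4) = 3.
Cage g is a single given cell, so (4,2) = 3.
Cage a is a single given cell; hence (4,3) = 2.
Cage f is a single given cell, which forces (4,4) = 1.
Column 2 now contains 3; hence (1,2) = 2.
Cage b has sum 9, so (1,3) = 3.
Cage b needs sum 9, leaving (1,4) = 4.
2 is placed in column 3, leaving (2,3) = 4.
Cage d has product 8, so (2,4) = 2.
2 is placed in column 3, leaving (3,3) = 1.
Row 4 already has 1, which forces (4,1) = 4.
Row 1 already has 3, which forces (1,1) = 1.
Row 2 now contains 2; hence (2,1) = 3.
1 is placed in row 3, leaving (3,1) = 2.
The full grid is 1 2 3 4 / 3 1 4 2 / 2 4 1 3 / 4 3 2 1.

3 1 4 2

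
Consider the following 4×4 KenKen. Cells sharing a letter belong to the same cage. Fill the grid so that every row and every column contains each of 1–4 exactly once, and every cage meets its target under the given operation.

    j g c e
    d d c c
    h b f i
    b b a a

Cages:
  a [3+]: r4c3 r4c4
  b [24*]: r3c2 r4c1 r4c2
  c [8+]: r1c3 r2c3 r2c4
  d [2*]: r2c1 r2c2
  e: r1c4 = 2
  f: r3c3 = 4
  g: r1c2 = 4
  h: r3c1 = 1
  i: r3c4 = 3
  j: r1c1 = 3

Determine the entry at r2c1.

J is a freebie; hence r1c1 = 3.
G is a freebie, so r1c2 = 4.
Cage e is given, so r1c4 = 2.
Cage h is given, which forces r3c1 = 1.
Cage f is given, so r3c3 = 4.
Cage i is a single given cell, which forces r3c4 = 3.
Column 4 already has 2; hence r4c4 = 1.
Row 1 already has 2, leaving r1c3 = 1.
1 is placed in column 1, leaving r2c1 = 2.
The two cells of cage d must have product 2, leaving r2c2 = 1.
The 3 cells of cage c must have sum 8, so r2c3 = 3.
1 is placed in column 4, leaving r2c4 = 4.
Row 3 now contains 3, leaving r3c2 = 2.
Cage b needs product 24, which forces r4c1 = 4.
Cage b has product 24; hence r4c2 = 3.
Row 4 now contains 1, leaving r4c3 = 2.
Filled in: 3 4 1 2 / 2 1 3 4 / 1 2 4 3 / 4 3 2 1.

2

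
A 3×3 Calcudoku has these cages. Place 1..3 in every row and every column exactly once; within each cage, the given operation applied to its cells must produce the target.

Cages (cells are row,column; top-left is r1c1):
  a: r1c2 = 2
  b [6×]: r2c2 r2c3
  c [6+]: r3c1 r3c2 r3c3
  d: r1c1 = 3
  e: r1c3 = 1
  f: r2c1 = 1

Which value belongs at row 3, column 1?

D is a freebie, leaving r1c1 = 3.
Cage a is given, which forces r1c2 = 2.
Cage e is a single given cell, so r1c3 = 1.
Cage f is given, so r2c1 = 1.
Column 2 already has 2, so r2c2 = 3.
Row 2 already has 3, which forces r2c3 = 2.
Column 1 already has 1, which forces r3c1 = 2.
Column 2 already has 3, leaving r3c2 = 1.
Column 3 now contains 2; hence r3c3 = 3.
Filled in: 3 2 1 / 1 3 2 / 2 1 3.

2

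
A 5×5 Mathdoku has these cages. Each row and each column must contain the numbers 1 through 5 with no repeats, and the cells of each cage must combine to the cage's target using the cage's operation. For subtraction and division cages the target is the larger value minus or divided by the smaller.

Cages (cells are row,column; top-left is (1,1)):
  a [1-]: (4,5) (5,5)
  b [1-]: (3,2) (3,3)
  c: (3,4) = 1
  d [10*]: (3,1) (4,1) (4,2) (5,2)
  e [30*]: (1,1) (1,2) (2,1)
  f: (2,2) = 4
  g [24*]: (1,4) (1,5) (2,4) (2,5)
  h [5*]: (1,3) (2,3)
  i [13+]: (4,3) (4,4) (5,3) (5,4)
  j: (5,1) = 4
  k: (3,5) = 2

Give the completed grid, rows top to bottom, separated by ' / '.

F is a freebie; hence (2,2) = 4.
Cage c is a single given cell, which forces (3,4) = 1.
K is a freebie, so (3,5) = 2.
Cage j is given, so (5,1) = 4.
Row 3 already has 2; hence (3,1) = 5.
Row 3 now contains 5, which forces (3,2) = 3.
Cage b's pair has difference 1; hence (3,3) = 4.
The 4 cells of cage d must have product 10, which forces (4,1) = 1.
Cage d needs product 10, so (4,2) = 2.
Cage a needs two cells with difference 1; hence (4,5) = 4.
The 4 cells of cage d must have product 10, so (5,2) = 1.
2 is placed in column 2; hence (1,2) = 5.
5 is placed in row 1, which forces (1,3) = 1.
The 4 cells of cage g must have product 24, so (1,4) = 4.
Row 1 now contains 1, which forces (1,5) = 3.
Column 3 already has 1; hence (2,3) = 5.
The 4 cells of cage g must have product 24, leaving (2,4) = 2.
Column 5 now contains 3, which forces (2,5) = 1.
Column 3 now contains 5, which forces (4,3) = 3.
Row 4 now contains 3, so (4,4) = 5.
Column 3 now contains 3, which forces (5,3) = 2.
Column 4 now contains 2, which forces (5,4) = 3.
Column 5 now contains 3; hence (5,5) = 5.
Row 1 already has 3, which forces (1,1) = 2.
Row 2 already has 2, so (2,1) = 3.

2 5 1 4 3 / 3 4 5 2 1 / 5 3 4 1 2 / 1 2 3 5 4 / 4 1 2 3 5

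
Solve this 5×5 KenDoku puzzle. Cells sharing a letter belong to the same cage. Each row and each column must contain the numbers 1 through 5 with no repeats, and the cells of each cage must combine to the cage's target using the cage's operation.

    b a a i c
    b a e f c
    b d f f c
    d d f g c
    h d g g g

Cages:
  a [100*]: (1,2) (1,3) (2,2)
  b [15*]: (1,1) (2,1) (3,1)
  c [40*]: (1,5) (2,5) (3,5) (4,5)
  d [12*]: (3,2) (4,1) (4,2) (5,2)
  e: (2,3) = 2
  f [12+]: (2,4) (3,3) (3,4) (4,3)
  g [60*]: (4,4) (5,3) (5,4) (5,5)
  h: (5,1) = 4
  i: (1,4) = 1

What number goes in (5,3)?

Cage a needs product 100, leaving (1,2) = 4.
The 3 cells of cage a must have product 100, so (1,3) = 5.
Cage i is given, which forces (1,4) = 1.
Row 1 now contains 1; hence (1,5) = 2.
Cage a needs product 100; hence (2,2) = 5.
Cage e is given, leaving (2,3) = 2.
Cage h is given; hence (5,1) = 4.
Row 1 now contains 1, leaving (1,1) = 3.
Cage b needs product 15, leaving (2,1) = 1.
Row 2 already has 1, leaving (2,5) = 4.
The 3 cells of cage b must have product 15, so (3,1) = 5.
Row 3 now contains 5, which forces (3,5) = 1.
The 4 cells of cage d must have product 12, so (4,1) = 2.
Cage g has product 60; hence (4,4) = 4.
Column 5 now contains 1, which forces (4,5) = 5.
5 is placed in column 5, which forces (5,5) = 3.
Row 2 now contains 4; hence (2,4) = 3.
Cage f needs sum 12, leaving (3,3) = 4.
Cage f needs sum 12, which forces (3,4) = 2.
Cage f needs sum 12, which forces (4,3) = 3.
3 is placed in row 5; hence (5,3) = 1.
3 is placed in row 5, which forces (5,4) = 5.
2 is placed in row 3, leaving (3,2) = 3.
Row 4 now contains 3; hence (4,2) = 1.
1 is placed in row 5, leaving (5,2) = 2.
Filled in: 3 4 5 1 2 / 1 5 2 3 4 / 5 3 4 2 1 / 2 1 3 4 5 / 4 2 1 5 3.

1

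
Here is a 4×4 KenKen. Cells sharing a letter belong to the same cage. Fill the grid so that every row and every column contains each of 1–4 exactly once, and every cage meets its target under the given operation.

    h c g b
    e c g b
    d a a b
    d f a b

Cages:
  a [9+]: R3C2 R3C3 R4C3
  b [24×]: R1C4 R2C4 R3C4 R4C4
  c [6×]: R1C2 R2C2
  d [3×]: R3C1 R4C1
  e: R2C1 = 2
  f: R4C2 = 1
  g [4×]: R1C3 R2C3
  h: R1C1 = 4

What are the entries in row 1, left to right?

4 2 1 3

Cage h is given, leaving R1C1 = 4.
4 is placed in row 1, leaving R1C3 = 1.
Cage e is given, so R2C1 = 2.
Row 2 already has 2, so R2C2 = 3.
1 is placed in column 3; hence R2C3 = 4.
Row 2 now contains 4; hence R2C4 = 1.
Cage f is a single given cell; hence R4C2 = 1.
Column 2 already has 3, which forces R1C2 = 2.
2 is placed in row 1, leaving R1C4 = 3.
Cage d's pair has product 3, leaving R3C1 = 1.
Cage a has sum 9, which forces R3C2 = 4.
Row 3 now contains 4, which forces R3C4 = 2.
1 is placed in row 4, leaving R4C1 = 3.
Row 4 already has 3, so R4C3 = 2.
Column 4 already has 2, so R4C4 = 4.
Row 3 now contains 2, which forces R3C3 = 3.
Completed grid: 4 2 1 3 / 2 3 4 1 / 1 4 3 2 / 3 1 2 4.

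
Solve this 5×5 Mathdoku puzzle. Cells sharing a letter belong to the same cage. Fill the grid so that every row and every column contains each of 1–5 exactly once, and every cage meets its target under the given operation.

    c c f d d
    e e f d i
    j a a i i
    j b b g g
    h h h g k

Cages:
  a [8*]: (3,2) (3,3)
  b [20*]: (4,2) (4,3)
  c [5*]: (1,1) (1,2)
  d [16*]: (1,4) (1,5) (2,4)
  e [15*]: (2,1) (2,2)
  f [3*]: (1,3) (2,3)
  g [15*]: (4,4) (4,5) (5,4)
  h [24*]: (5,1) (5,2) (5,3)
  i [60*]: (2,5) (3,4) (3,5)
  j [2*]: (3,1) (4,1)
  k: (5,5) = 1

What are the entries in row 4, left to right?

Cage k is a single given cell, so (5,5) = 1.
Cage g needs product 15, which forces (4,4) = 1.
1 is placed in column 4, leaving (1,4) = 4.
Cage d has product 16; hence (1,5) = 2.
The 3 cells of cage d must have product 16, leaving (2,4) = 2.
Cage j needs two cells with product 2, so (3,1) = 1.
Row 4 already has 1; hence (4,1) = 2.
Column 1 now contains 1, so (1,1) = 5.
Cage c needs two cells with product 5, leaving (1,2) = 1.
1 is placed in row 1, so (1,3) = 3.
Column 1 now contains 5, so (2,1) = 3.
3 is placed in row 2, leaving (2,2) = 5.
3 is placed in column 3; hence (2,3) = 1.
Row 2 now contains 5, leaving (2,5) = 4.
Column 2 already has 5, which forces (4,2) = 4.
Row 4 already has 4, leaving (4,3) = 5.
Row 4 already has 5, which forces (4,5) = 3.
3 is placed in column 1; hence (5,1) = 4.
4 is placed in row 5; hence (5,3) = 2.
4 is placed in column 2; hence (3,2) = 2.
2 is placed in column 3, which forces (3,3) = 4.
The 3 cells of cage i must have product 60, so (3,4) = 3.
3 is placed in column 5; hence (3,5) = 5.
Row 5 now contains 2, which forces (5,2) = 3.
Cage g needs product 15; hence (5,4) = 5.
Completed grid: 5 1 3 4 2 / 3 5 1 2 4 / 1 2 4 3 5 / 2 4 5 1 3 / 4 3 2 5 1.

2 4 5 1 3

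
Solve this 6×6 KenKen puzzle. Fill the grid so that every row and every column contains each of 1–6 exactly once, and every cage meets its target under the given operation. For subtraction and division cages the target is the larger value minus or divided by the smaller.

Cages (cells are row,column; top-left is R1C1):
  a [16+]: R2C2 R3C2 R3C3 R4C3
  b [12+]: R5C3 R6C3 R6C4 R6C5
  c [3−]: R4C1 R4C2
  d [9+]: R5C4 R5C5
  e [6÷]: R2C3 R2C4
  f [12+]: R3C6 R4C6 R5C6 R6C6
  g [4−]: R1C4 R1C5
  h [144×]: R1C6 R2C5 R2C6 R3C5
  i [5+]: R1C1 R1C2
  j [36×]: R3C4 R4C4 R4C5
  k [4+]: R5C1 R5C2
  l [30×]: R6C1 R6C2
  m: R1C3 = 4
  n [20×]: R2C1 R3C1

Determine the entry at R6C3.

Cage m is a single given cell, which forces R1C3 = 4.
Cage h needs product 144, leaving R1C6 = 6.
The only place for 2 in row 5 is R5C6.
The only place for 6 in row 5 is R5C3.
6 is placed in column 3; hence R2C3 = 1.
Cage e needs two cells with quotient 6, so R2C4 = 6.
In row 3, 1 can only go at R3C6, so R3C6 = 1.
The 4 cells of cage f must have sum 12, which forces R4C6 = 5.
Column 6 already has 1, which forces R6C6 = 4.
Column 6 now contains 4, which forces R2C6 = 3.
The only place for 6 in row 3 is R3C2.
The two cells of cage l must have product 30, so R6C1 = 6.
Column 2 already has 6, which forces R6C2 = 5.
Column 2 now contains 5, which forces R2C2 = 2.
2 is placed in row 2, so R2C5 = 4.
Cage a has sum 16, leaving R3C3 = 5.
Column 5 now contains 4, so R3C5 = 2.
Cage a needs sum 16, which forces R4C3 = 3.
Row 4 now contains 3, which forces R4C5 = 6.
Column 5 now contains 4, which forces R5C5 = 5.
Column 3 now contains 3; hence R6C3 = 2.
Cage i needs two cells with sum 5, which forces R1C1 = 2.
Column 2 now contains 2, which forces R1C2 = 3.
Cage g's pair has difference 4, leaving R1C4 = 5.
Column 5 now contains 5; hence R1C5 = 1.
4 is placed in row 2, so R2C1 = 5.
5 is placed in row 3, leaving R3C1 = 4.
Row 3 already has 2, so R3C4 = 3.
Column 1 now contains 4, so R4C1 = 1.
1 is placed in row 4, so R4C2 = 4.
Cage j has product 36, leaving R4C4 = 2.
Column 1 now contains 1, so R5C1 = 3.
Column 2 now contains 3, leaving R5C2 = 1.
Row 5 already has 5, so R5C4 = 4.
3 is placed in column 4; hence R6C4 = 1.
Column 5 now contains 1, so R6C5 = 3.
Completed grid: 2 3 4 5 1 6 / 5 2 1 6 4 3 / 4 6 5 3 2 1 / 1 4 3 2 6 5 / 3 1 6 4 5 2 / 6 5 2 1 3 4.

2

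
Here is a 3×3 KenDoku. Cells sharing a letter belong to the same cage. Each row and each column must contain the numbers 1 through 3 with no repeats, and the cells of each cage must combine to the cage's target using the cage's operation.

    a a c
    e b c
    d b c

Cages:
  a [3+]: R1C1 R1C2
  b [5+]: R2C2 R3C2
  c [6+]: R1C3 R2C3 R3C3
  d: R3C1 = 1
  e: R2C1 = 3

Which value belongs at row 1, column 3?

Cage e is given; hence R2C1 = 3.
Row 2 now contains 3, which forces R2C2 = 2.
Row 2 now contains 2; hence R2C3 = 1.
Cage d is a single given cell, leaving R3C1 = 1.
2 is placed in column 2; hence R3C2 = 3.
Row 3 now contains 3; hence R3C3 = 2.
Column 1 already has 1, so R1C1 = 2.
2 is placed in column 2, which forces R1C2 = 1.
Column 3 now contains 2, so R1C3 = 3.
Completed grid: 2 1 3 / 3 2 1 / 1 3 2.

3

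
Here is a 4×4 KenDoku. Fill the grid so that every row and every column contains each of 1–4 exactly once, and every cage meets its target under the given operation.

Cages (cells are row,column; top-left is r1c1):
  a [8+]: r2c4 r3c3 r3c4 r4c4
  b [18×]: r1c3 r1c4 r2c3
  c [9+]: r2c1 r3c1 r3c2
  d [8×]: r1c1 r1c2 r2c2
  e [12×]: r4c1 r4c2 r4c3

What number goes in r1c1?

1

Cage b needs product 18, leaving r1c3 = 2.
Cage b has product 18, so r1c4 = 3.
Cage b has product 18, so r2c3 = 3.
Column 3 now contains 2, which forces r3c3 = 1.
Column 3 already has 1; hence r4c3 = 4.
Cage d has product 8, so r2c2 = 2.
Row 2 now contains 2; hence r2c1 = 4.
Row 2 now contains 4, which forces r2c4 = 1.
Cage c needs sum 9, so r3c1 = 2.
The 3 cells of cage c must have sum 9, leaving r3c2 = 3.
Row 3 already has 2, which forces r3c4 = 4.
Column 2 already has 3; hence r4c2 = 1.
Column 4 already has 1, so r4c4 = 2.
Column 1 already has 4, so r1c1 = 1.
1 is placed in column 2, which forces r1c2 = 4.
1 is placed in row 4; hence r4c1 = 3.
The full grid is 1 4 2 3 / 4 2 3 1 / 2 3 1 4 / 3 1 4 2.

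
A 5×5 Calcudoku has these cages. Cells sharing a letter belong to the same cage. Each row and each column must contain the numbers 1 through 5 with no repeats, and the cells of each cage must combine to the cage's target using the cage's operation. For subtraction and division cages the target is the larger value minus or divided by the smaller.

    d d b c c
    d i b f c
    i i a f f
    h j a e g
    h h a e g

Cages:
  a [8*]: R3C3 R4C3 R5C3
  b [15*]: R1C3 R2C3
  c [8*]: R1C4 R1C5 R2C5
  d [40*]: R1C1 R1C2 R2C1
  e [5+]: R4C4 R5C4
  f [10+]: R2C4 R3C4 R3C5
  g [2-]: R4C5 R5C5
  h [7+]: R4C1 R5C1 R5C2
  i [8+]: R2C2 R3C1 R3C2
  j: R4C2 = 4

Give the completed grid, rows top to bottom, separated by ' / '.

2 5 3 4 1 / 4 3 5 1 2 / 3 2 1 5 4 / 1 4 2 3 5 / 5 1 4 2 3

Cage j is given; hence R4C2 = 4.
Row 1 needs a 3, and only R1C3 is open for it.
Column 3 now contains 3, so R2C3 = 5.
The only place for 5 in row 4 is R4C5.
Cage g's pair has difference 2, which forces R5C5 = 3.
The only place for 3 in row 4 is R4C4.
Cage e needs two cells with sum 5, so R5C4 = 2.
Column 4 already has 2, which forces R3C4 = 5.
Row 5 now contains 2, leaving R5C2 = 1.
Row 5 now contains 1; hence R5C3 = 4.
Cage i needs sum 8, leaving R2C2 = 3.
The 3 cells of cage i must have sum 8; hence R3C1 = 3.
The 3 cells of cage i must have sum 8, leaving R3C2 = 2.
Row 3 already has 2, which forces R3C3 = 1.
Row 3 now contains 1, which forces R3C5 = 4.
The 3 cells of cage h must have sum 7; hence R4C1 = 1.
1 is placed in column 3; hence R4C3 = 2.
Row 5 now contains 4, which forces R5C1 = 5.
2 is placed in column 2, which forces R1C2 = 5.
Cage c has product 8, leaving R1C4 = 4.
Cage f needs sum 10; hence R2C4 = 1.
Row 2 now contains 1; hence R2C5 = 2.
Row 1 now contains 4, which forces R1C1 = 2.
Column 5 already has 2; hence R1C5 = 1.
Row 2 now contains 2, which forces R2C1 = 4.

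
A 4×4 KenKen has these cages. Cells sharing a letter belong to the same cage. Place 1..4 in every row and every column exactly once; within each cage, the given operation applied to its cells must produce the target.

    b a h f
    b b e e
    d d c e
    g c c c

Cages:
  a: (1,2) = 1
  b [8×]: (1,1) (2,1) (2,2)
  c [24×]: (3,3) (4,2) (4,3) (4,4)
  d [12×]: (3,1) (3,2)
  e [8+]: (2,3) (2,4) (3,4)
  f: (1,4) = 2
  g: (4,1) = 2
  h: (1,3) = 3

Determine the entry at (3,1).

3

Cage a is given, leaving (1,2) = 1.
Cage h is given, which forces (1,3) = 3.
Cage f is given; hence (1,4) = 2.
Cage g is a single given cell, leaving (4,1) = 2.
Row 1 now contains 2, which forces (1,1) = 4.
Cage b has product 8, leaving (2,1) = 1.
Cage b has product 8; hence (2,2) = 2.
1 is placed in row 2, which forces (2,3) = 4.
Row 2 already has 4, so (2,4) = 3.
Column 1 already has 4, so (3,1) = 3.
3 is placed in row 3; hence (3,2) = 4.
The 4 cells of cage c must have product 24; hence (3,3) = 2.
4 is placed in row 3, leaving (3,4) = 1.
Column 2 already has 4, so (4,2) = 3.
Column 3 already has 4, leaving (4,3) = 1.
Column 4 already has 1, which forces (4,4) = 4.
The full grid is 4 1 3 2 / 1 2 4 3 / 3 4 2 1 / 2 3 1 4.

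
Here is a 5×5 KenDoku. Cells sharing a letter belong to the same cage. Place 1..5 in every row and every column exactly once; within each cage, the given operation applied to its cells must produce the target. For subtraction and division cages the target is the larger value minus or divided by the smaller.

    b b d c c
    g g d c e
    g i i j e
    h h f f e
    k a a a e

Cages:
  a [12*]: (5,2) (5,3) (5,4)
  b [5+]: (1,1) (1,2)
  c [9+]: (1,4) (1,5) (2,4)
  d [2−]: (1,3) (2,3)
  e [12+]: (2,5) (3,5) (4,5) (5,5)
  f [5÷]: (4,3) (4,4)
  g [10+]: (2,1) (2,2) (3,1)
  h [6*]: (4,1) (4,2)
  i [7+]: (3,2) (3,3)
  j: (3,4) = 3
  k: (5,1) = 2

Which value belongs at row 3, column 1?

Cage j is given, so (3,4) = 3.
Cage k is a single given cell, which forces (5,1) = 2.
Column 1 now contains 2, which forces (4,1) = 3.
Cage h needs two cells with product 6, so (4,2) = 2.
Column 2 now contains 2, leaving (3,2) = 5.
The two cells of cage i must have sum 7; hence (3,3) = 2.
Cage g needs sum 10; hence (2,1) = 5.
Cage e needs sum 12; hence (2,5) = 2.
In row 1, 2 can only go at (1,4), so (1,4) = 2.
Cage c has sum 9, which forces (1,5) = 3.
Cage c needs sum 9, leaving (2,4) = 4.
4 is placed in column 4, leaving (5,4) = 1.
4 is placed in row 2, leaving (2,2) = 1.
Cage d's pair has difference 2, leaving (2,3) = 3.
Cage g has sum 10; hence (3,1) = 4.
4 is placed in row 3; hence (3,5) = 1.
The two cells of cage f must have quotient 5, which forces (4,3) = 1.
Column 4 already has 1, so (4,4) = 5.
Row 4 already has 5, which forces (4,5) = 4.
Column 3 now contains 3, leaving (5,3) = 4.
Column 5 already has 4, so (5,5) = 5.
Column 1 already has 4, which forces (1,1) = 1.
Column 2 already has 1, leaving (1,2) = 4.
Column 3 already has 1, so (1,3) = 5.
Row 5 now contains 4, which forces (5,2) = 3.
Filled in: 1 4 5 2 3 / 5 1 3 4 2 / 4 5 2 3 1 / 3 2 1 5 4 / 2 3 4 1 5.

4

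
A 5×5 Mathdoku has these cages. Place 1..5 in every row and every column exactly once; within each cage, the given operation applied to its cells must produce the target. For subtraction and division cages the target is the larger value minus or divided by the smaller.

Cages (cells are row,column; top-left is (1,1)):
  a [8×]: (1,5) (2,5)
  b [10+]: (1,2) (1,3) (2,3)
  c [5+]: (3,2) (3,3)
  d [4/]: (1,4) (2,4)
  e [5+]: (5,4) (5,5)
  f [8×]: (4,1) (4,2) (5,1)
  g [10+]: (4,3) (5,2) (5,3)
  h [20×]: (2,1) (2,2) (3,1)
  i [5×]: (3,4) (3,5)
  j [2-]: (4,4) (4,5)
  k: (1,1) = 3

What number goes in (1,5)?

4

Cage k is given; hence (1,1) = 3.
In row 2, 3 can only go at (2,3), so (2,3) = 3.
In row 1, 1 can only go at (1,4), so (1,4) = 1.
Column 4 now contains 1; hence (2,4) = 4.
Row 2 already has 4; hence (2,5) = 2.
Column 4 now contains 1, which forces (3,4) = 5.
Cage i's pair has product 5; hence (3,5) = 1.
Column 5 already has 1, so (5,5) = 3.
Column 5 now contains 2, which forces (1,5) = 4.
Cage h needs product 20; hence (3,1) = 4.
Cage c's pair has sum 5; hence (3,2) = 3.
Cage c's pair has sum 5; hence (3,3) = 2.
Column 5 already has 4; hence (4,5) = 5.
Row 5 now contains 3, so (5,4) = 2.
Cage b has sum 10, so (1,2) = 2.
Column 3 now contains 2, leaving (1,3) = 5.
Cage f needs product 8, leaving (4,1) = 2.
Cage f needs product 8, so (4,2) = 4.
4 is placed in row 4, leaving (4,3) = 1.
Column 4 already has 2, so (4,4) = 3.
Row 5 now contains 2, so (5,1) = 1.
Row 5 now contains 1, which forces (5,2) = 5.
1 is placed in column 3; hence (5,3) = 4.
1 is placed in column 1, so (2,1) = 5.
5 is placed in column 2; hence (2,2) = 1.
Filled in: 3 2 5 1 4 / 5 1 3 4 2 / 4 3 2 5 1 / 2 4 1 3 5 / 1 5 4 2 3.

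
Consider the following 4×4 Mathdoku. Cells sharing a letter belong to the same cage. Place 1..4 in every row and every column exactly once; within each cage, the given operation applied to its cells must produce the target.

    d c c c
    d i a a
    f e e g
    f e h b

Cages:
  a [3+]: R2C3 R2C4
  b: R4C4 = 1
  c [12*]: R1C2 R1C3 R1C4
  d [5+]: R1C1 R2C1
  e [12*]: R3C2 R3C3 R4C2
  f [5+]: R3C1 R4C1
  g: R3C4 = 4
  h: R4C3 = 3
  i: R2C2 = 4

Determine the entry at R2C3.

I is a freebie, so R2C2 = 4.
Cage g is a single given cell; hence R3C4 = 4.
H is a freebie; hence R4C3 = 3.
Cage b is a single given cell, which forces R4C4 = 1.
Cage c needs product 12; hence R1C2 = 1.
Cage c has product 12, leaving R1C3 = 4.
Column 4 already has 1; hence R1C4 = 3.
Cage a's pair has sum 3, so R2C3 = 1.
Column 4 already has 1, so R2C4 = 2.
Cage e needs product 12, so R3C2 = 3.
Cage e has product 12, leaving R3C3 = 2.
Row 4 already has 1, leaving R4C2 = 2.
Row 1 now contains 3, which forces R1C1 = 2.
Row 2 now contains 2, leaving R2C1 = 3.
3 is placed in row 3, leaving R3C1 = 1.
Row 4 already has 2, so R4C1 = 4.
Completed grid: 2 1 4 3 / 3 4 1 2 / 1 3 2 4 / 4 2 3 1.

1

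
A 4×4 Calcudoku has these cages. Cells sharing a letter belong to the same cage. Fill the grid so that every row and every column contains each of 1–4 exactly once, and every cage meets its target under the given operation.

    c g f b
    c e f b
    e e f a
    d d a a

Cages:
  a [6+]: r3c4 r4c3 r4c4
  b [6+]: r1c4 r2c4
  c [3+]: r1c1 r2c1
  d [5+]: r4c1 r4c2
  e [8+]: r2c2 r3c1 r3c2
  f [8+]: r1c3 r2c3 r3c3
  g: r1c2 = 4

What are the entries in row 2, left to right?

2 3 1 4

G is a freebie, so r1c2 = 4.
4 is placed in row 1, so r1c4 = 2.
2 is placed in column 4, so r2c4 = 4.
Row 1 already has 2; hence r1c1 = 1.
Row 1 already has 1, so r1c3 = 3.
The two cells of cage c must have sum 3, so r2c1 = 2.
3 is placed in column 3, so r2c3 = 1.
Cage f has sum 8; hence r3c3 = 4.
Cage a has sum 6, so r4c3 = 2.
Row 2 already has 1, which forces r2c2 = 3.
Row 3 now contains 4; hence r3c1 = 3.
The 3 cells of cage e must have sum 8, which forces r3c2 = 2.
Row 3 now contains 3, leaving r3c4 = 1.
Cage d's pair has sum 5; hence r4c1 = 4.
Cage d's pair has sum 5, so r4c2 = 1.
Column 4 now contains 1, leaving r4c4 = 3.
Completed grid: 1 4 3 2 / 2 3 1 4 / 3 2 4 1 / 4 1 2 3.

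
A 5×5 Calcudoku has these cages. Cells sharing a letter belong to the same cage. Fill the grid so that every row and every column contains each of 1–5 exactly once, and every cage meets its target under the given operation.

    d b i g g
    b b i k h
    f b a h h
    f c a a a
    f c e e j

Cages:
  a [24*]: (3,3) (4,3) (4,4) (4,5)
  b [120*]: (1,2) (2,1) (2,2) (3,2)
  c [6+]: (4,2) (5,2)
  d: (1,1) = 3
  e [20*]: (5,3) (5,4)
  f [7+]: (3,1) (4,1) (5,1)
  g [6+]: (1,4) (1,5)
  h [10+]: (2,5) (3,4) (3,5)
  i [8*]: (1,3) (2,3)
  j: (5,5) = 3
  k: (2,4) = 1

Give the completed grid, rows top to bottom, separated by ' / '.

3 4 2 5 1 / 5 3 4 1 2 / 4 2 1 3 5 / 1 5 3 2 4 / 2 1 5 4 3

D is a freebie, leaving (1,1) = 3.
K is a freebie; hence (2,4) = 1.
Cage j is given; hence (5,5) = 3.
The only place for 1 in row 1 is (1,5).
Cage g needs two cells with sum 6, leaving (1,4) = 5.
5 is placed in column 4, leaving (5,4) = 4.
4 is placed in column 4; hence (3,4) = 3.
Column 4 already has 3, which forces (4,4) = 2.
2 is placed in row 4, which forces (4,5) = 4.
Row 5 already has 4; hence (5,3) = 5.
The 4 cells of cage b must have product 120, leaving (2,2) = 3.
The 3 cells of cage f must have sum 7, which forces (3,1) = 4.
Cage a needs product 24, leaving (3,3) = 1.
Row 4 already has 4; hence (4,1) = 1.
Cage c's pair has sum 6, which forces (4,2) = 5.
Cage a has product 24, which forces (4,3) = 3.
The 3 cells of cage f must have sum 7; hence (5,1) = 2.
Cage c's pair has sum 6, leaving (5,2) = 1.
The 4 cells of cage b must have product 120, so (1,2) = 4.
4 is placed in row 1; hence (1,3) = 2.
Column 1 already has 2, leaving (2,1) = 5.
Column 3 already has 2, so (2,3) = 4.
5 is placed in row 2; hence (2,5) = 2.
5 is placed in column 2; hence (3,2) = 2.
Column 5 now contains 2, so (3,5) = 5.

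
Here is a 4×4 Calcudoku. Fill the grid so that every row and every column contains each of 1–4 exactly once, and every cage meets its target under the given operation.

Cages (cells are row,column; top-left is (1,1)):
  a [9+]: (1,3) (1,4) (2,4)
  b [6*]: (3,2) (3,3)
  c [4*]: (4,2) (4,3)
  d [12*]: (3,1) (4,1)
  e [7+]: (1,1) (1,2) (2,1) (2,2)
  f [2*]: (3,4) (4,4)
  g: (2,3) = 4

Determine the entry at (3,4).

1

Cage g is given; hence (2,3) = 4.
Column 3 already has 4, so (4,3) = 1.
1 is placed in row 4; hence (4,4) = 2.
The 3 cells of cage a must have sum 9, leaving (1,3) = 2.
Cage a needs sum 9, so (1,4) = 4.
Column 4 now contains 2, so (2,4) = 3.
Column 3 now contains 2, which forces (3,3) = 3.
Column 4 now contains 2, leaving (3,4) = 1.
1 is placed in row 4, so (4,2) = 4.
Row 3 now contains 3; hence (3,1) = 4.
Row 3 now contains 3; hence (3,2) = 2.
4 is placed in row 4; hence (4,1) = 3.
3 is placed in column 1; hence (1,1) = 1.
Cage e has sum 7, which forces (1,2) = 3.
Cage e needs sum 7, so (2,1) = 2.
2 is placed in column 2, which forces (2,2) = 1.
Filled in: 1 3 2 4 / 2 1 4 3 / 4 2 3 1 / 3 4 1 2.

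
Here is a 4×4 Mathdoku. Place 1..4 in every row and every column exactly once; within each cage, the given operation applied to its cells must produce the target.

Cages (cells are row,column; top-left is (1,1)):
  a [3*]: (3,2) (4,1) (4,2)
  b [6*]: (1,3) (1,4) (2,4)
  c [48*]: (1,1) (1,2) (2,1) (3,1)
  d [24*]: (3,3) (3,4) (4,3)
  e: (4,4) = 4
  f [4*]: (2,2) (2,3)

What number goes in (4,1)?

Cage a needs product 3, so (3,2) = 1.
Cage a needs product 3, which forces (4,1) = 1.
Cage a has product 3; hence (4,2) = 3.
Cage e is given, leaving (4,4) = 4.
Cage c needs product 48, leaving (1,2) = 2.
1 is placed in column 2, which forces (2,2) = 4.
Cage f needs two cells with product 4; hence (2,3) = 1.
Cage d has product 24, which forces (3,3) = 4.
Cage d has product 24, leaving (3,4) = 3.
Row 4 already has 4; hence (4,3) = 2.
Cage c needs product 48, which forces (1,1) = 4.
Column 3 now contains 1, so (1,3) = 3.
Column 4 already has 3, which forces (1,4) = 1.
Cage c has product 48, leaving (2,1) = 3.
Column 4 already has 3, leaving (2,4) = 2.
Row 3 now contains 3, leaving (3,1) = 2.
Completed grid: 4 2 3 1 / 3 4 1 2 / 2 1 4 3 / 1 3 2 4.

1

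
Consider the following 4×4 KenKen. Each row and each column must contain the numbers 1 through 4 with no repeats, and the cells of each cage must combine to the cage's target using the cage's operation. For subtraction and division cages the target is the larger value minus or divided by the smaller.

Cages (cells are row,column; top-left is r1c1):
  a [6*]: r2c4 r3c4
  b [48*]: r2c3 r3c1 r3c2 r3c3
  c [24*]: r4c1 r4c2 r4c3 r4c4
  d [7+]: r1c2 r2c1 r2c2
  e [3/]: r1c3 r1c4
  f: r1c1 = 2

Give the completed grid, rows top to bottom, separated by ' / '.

F is a freebie, which forces r1c1 = 2.
The only place for 4 in row 1 is r1c2.
The 3 cells of cage d must have sum 7, which forces r2c1 = 1.
The 3 cells of cage d must have sum 7, so r2c2 = 2.
2 is placed in row 2, leaving r2c3 = 4.
2 is placed in row 2, which forces r2c4 = 3.
3 is placed in column 4, so r3c4 = 2.
Cage e needs two cells with quotient 3, so r1c3 = 3.
3 is placed in column 4, which forces r1c4 = 1.
The 4 cells of cage b must have product 48, leaving r3c1 = 4.
Column 3 now contains 3, so r3c3 = 1.
Column 1 now contains 4; hence r4c1 = 3.
Row 4 already has 3, which forces r4c2 = 1.
Cage c needs product 24, which forces r4c3 = 2.
1 is placed in column 4; hence r4c4 = 4.
Row 3 now contains 1, leaving r3c2 = 3.

2 4 3 1 / 1 2 4 3 / 4 3 1 2 / 3 1 2 4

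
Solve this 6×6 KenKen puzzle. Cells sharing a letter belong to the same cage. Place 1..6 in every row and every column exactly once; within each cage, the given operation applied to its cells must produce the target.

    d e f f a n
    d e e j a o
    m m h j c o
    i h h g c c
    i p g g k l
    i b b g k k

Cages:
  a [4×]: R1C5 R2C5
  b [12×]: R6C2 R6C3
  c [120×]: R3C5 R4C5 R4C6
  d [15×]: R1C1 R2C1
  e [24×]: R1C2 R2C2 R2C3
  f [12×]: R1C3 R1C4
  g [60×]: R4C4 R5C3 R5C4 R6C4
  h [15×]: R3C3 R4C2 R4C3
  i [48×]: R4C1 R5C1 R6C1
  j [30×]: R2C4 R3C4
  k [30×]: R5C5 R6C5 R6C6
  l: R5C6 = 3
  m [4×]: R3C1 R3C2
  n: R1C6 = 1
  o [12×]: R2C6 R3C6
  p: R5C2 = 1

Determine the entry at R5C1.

Cage n is a single given cell, so R1C6 = 1.
Cage p is given, so R5C2 = 1.
Cage l is given, so R5C6 = 3.
1 is placed in row 1, so R1C5 = 4.
The two cells of cage a must have product 4, so R2C5 = 1.
Cage m's pair has product 4; hence R3C1 = 1.
Column 2 already has 1, leaving R3C2 = 4.
Column 5 now contains 1, leaving R6C5 = 3.
Cage h has product 15; hence R4C3 = 1.
Cage c has product 120, which forces R4C6 = 4.
Row 1 needs a 5, and only R1C1 is open for it.
5 is placed in column 1, leaving R2C1 = 3.
In row 1, 3 can only go at R1C2, so R1C2 = 3.
Cage e has product 24, leaving R2C2 = 2.
Cage e needs product 24, leaving R2C3 = 4.
2 is placed in row 2, which forces R2C6 = 6.
The 3 cells of cage h must have product 15, so R3C3 = 3.
6 is placed in column 6; hence R3C6 = 2.
Column 2 now contains 3, which forces R4C2 = 5.
Row 4 already has 5, leaving R4C5 = 6.
Column 2 now contains 2, leaving R6C2 = 6.
6 is placed in row 6, leaving R6C3 = 2.
Row 6 already has 2, leaving R6C4 = 1.
Column 6 now contains 2, leaving R6C6 = 5.
Column 3 already has 2, so R1C3 = 6.
Cage f needs two cells with product 12, leaving R1C4 = 2.
Row 2 already has 6, so R2C4 = 5.
Cage j needs two cells with product 30, which forces R3C4 = 6.
Column 5 already has 6, which forces R3C5 = 5.
Row 4 already has 6; hence R4C1 = 2.
Column 4 now contains 2, leaving R4C4 = 3.
Cage i needs product 48; hence R5C1 = 6.
Column 3 now contains 6, which forces R5C3 = 5.
6 is placed in column 4, which forces R5C4 = 4.
Cage k has product 30, so R5C5 = 2.
Row 6 already has 2; hence R6C1 = 4.
Completed grid: 5 3 6 2 4 1 / 3 2 4 5 1 6 / 1 4 3 6 5 2 / 2 5 1 3 6 4 / 6 1 5 4 2 3 / 4 6 2 1 3 5.

6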